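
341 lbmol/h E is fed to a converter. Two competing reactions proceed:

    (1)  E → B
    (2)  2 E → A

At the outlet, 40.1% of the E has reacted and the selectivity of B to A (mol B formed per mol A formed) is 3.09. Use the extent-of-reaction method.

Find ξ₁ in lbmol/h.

Conversion of E: E consumed = 0.401 × 341 = 136.7 lbmol/h = 1ξ₁ + 2ξ₂.
Selectivity: 1ξ₁ / (1ξ₂) = 3.09 → ξ₁ = 3.09 ξ₂.
Substitute: (1·3.09 + 2) ξ₂ = 136.7 → ξ₂ = 26.86 lbmol/h, ξ₁ = 83.01 lbmol/h.
Outlet amounts (n = n₀ + Σ ν·ξ):
  E: 341 − 1(83.01) − 2(26.86) = 204.3
  B: 0 + 1(83.01) = 83.01
  A: 0 + 1(26.86) = 26.86

ξ₁ = 83 lbmol/h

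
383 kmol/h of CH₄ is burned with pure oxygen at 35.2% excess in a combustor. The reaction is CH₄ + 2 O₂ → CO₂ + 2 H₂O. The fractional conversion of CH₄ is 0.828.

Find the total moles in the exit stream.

Stoichiometric O₂ = 2 × 383 = 766 kmol/h; O₂ fed = 766 × 1.352 = 1036 kmol/h.
Fuel reacted = 0.828 × 383 → ξ = 317.1 kmol/h.
Outlet (n = n₀ + ν ξ):
  CH₄: 383 − 1(317.1) = 65.88
  O₂: 1036 − 2(317.1) = 401.4
  CO₂: 0 + 1(317.1) = 317.1
  H₂O: 0 + 2(317.1) = 634.2
Total out = 65.88 + 401.4 + 317.1 + 634.2 = 1419 kmol/h.

1420 kmol/h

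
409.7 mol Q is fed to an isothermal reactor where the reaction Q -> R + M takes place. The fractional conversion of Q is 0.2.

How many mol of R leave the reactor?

81.9 mol

Q reacted = 0.2 × 409.7 = 81.94 mol; ν_Q = −1, so ξ = 81.94/1 = 81.94 mol.
Outlet amounts (n = n₀ + ν ξ):
  Q: 409.7 − 1(81.94) = 327.8
  R: 0 + 1(81.94) = 81.94
  M: 0 + 1(81.94) = 81.94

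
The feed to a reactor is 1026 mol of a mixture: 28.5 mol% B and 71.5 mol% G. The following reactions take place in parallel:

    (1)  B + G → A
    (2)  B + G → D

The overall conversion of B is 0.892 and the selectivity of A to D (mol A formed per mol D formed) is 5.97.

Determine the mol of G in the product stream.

Conversion of B: B consumed = 0.892 × 292.4 = 260.8 mol = 1ξ₁ + 1ξ₂.
Selectivity: 1ξ₁ / (1ξ₂) = 5.97 → ξ₁ = 5.97 ξ₂.
Substitute: (1·5.97 + 1) ξ₂ = 260.8 → ξ₂ = 37.42 mol, ξ₁ = 223.4 mol.
Outlet amounts (n = n₀ + Σ ν·ξ):
  B: 292.4 − 1(223.4) − 1(37.42) = 31.58
  G: 733.6 − 1(223.4) − 1(37.42) = 472.8
  A: 0 + 1(223.4) = 223.4
  D: 0 + 1(37.42) = 37.42

473 mol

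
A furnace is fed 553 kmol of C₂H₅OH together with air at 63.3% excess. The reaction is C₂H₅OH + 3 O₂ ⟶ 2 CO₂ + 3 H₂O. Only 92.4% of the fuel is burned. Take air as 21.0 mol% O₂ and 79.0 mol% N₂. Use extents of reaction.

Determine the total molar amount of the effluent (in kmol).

Stoichiometric O₂ = 3 × 553 = 1659 kmol; O₂ fed = 1659 × 1.633 = 2709 kmol.
N₂ fed = 2709 × 79/21 = 10190 kmol.
Fuel reacted = 0.924 × 553 → ξ = 511 kmol.
Outlet (n = n₀ + ν ξ):
  C₂H₅OH: 553 − 1(511) = 42.03
  O₂: 2709 − 3(511) = 1176
  N₂: 10190 (inert)
  CO₂: 0 + 2(511) = 1022
  H₂O: 0 + 3(511) = 1533
Total out = 42.03 + 1176 + 10190 + 1022 + 1533 = 13960 kmol.

14000 kmol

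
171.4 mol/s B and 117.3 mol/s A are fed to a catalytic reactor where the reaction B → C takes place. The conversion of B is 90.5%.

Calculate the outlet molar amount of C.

155 mol/s

B reacted = 0.905 × 171.4 = 155.1 mol/s; ν_B = −1, so ξ = 155.1/1 = 155.1 mol/s.
Outlet amounts (n = n₀ + ν ξ):
  B: 171.4 − 1(155.1) = 16.28
  C: 0 + 1(155.1) = 155.1
  A: 117.3 (inert)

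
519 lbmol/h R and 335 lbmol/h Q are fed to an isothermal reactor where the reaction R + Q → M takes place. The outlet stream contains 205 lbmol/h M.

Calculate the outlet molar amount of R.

For M: n = n₀ + 1ξ → 205 = 0 + 1ξ, giving ξ = 205 lbmol/h.
Outlet amounts (n = n₀ + ν ξ):
  R: 519 − 1(205) = 314
  Q: 335 − 1(205) = 130
  M: 0 + 1(205) = 205

314 lbmol/h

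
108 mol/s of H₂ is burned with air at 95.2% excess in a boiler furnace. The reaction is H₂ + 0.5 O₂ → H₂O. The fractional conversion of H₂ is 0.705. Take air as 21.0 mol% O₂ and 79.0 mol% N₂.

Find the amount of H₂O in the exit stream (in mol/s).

76.1 mol/s

Stoichiometric O₂ = 0.5 × 108 = 54 mol/s; O₂ fed = 54 × 1.952 = 105.4 mol/s.
N₂ fed = 105.4 × 79/21 = 396.5 mol/s.
Fuel reacted = 0.705 × 108 → ξ = 76.14 mol/s.
Outlet (n = n₀ + ν ξ):
  H₂: 108 − 1(76.14) = 31.86
  O₂: 105.4 − 0.5(76.14) = 67.34
  N₂: 396.5 (inert)
  H₂O: 0 + 1(76.14) = 76.14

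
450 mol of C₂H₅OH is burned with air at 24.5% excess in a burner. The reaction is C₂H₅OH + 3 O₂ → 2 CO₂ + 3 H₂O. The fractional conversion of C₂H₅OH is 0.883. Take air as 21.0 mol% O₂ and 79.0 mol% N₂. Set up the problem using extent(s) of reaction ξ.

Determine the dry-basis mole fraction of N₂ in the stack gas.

Stoichiometric O₂ = 3 × 450 = 1350 mol; O₂ fed = 1350 × 1.245 = 1681 mol.
N₂ fed = 1681 × 79/21 = 6323 mol.
Fuel reacted = 0.883 × 450 → ξ = 397.4 mol.
Outlet (n = n₀ + ν ξ):
  C₂H₅OH: 450 − 1(397.4) = 52.65
  O₂: 1681 − 3(397.4) = 488.7
  N₂: 6323 (inert)
  CO₂: 0 + 2(397.4) = 794.7
  H₂O: 0 + 3(397.4) = 1192
Dry total = 7659 mol; y_N₂ (dry) = 6323 / 7659 = 0.8256.

0.826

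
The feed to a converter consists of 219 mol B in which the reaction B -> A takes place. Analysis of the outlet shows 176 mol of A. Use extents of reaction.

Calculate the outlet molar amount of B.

43 mol

For A: n = n₀ + 1ξ → 176 = 0 + 1ξ, giving ξ = 176 mol.
Outlet amounts (n = n₀ + ν ξ):
  B: 219 − 1(176) = 43
  A: 0 + 1(176) = 176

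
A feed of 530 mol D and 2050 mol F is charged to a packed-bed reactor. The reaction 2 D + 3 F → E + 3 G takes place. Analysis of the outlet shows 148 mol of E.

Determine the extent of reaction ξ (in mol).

For E: n = n₀ + 1ξ → 148 = 0 + 1ξ, giving ξ = 148 mol.
Outlet amounts (n = n₀ + ν ξ):
  D: 530 − 2(148) = 234
  F: 2050 − 3(148) = 1606
  E: 0 + 1(148) = 148
  G: 0 + 3(148) = 444

ξ = 148 mol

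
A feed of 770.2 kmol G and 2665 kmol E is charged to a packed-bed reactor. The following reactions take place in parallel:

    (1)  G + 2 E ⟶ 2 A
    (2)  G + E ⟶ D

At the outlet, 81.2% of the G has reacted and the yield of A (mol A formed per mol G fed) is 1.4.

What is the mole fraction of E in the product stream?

Yield of A: 2ξ₁ / 770.2 = 1.4 → ξ₁ = 539.1 kmol.
Conversion of G: 1ξ₁ + 1ξ₂ = 0.812 × 770.2 = 625.4 → ξ₂ = 86.26 kmol.
Outlet amounts (n = n₀ + Σ ν·ξ):
  G: 770.2 − 1(539.1) − 1(86.26) = 144.8
  E: 2665 − 2(539.1) − 1(86.26) = 1500
  A: 0 + 2(539.1) = 1078
  D: 0 + 1(86.26) = 86.26
Total out = 2810 kmol; y_E = 1500 / 2810 = 0.534.

0.534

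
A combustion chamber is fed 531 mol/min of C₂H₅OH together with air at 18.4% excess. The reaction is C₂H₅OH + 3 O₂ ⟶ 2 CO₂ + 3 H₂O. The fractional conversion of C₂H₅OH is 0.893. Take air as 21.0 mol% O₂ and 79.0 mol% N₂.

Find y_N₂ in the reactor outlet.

0.71

Stoichiometric O₂ = 3 × 531 = 1593 mol/min; O₂ fed = 1593 × 1.184 = 1886 mol/min.
N₂ fed = 1886 × 79/21 = 7095 mol/min.
Fuel reacted = 0.893 × 531 → ξ = 474.2 mol/min.
Outlet (n = n₀ + ν ξ):
  C₂H₅OH: 531 − 1(474.2) = 56.82
  O₂: 1886 − 3(474.2) = 463.6
  N₂: 7095 (inert)
  CO₂: 0 + 2(474.2) = 948.4
  H₂O: 0 + 3(474.2) = 1423
Total out = 9987 mol/min; y_N₂ = 7095 / 9987 = 0.7105.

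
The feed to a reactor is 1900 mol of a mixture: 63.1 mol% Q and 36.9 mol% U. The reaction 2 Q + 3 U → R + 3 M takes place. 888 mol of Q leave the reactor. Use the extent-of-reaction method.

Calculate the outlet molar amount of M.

466 mol

For Q: n = n₀ − 2ξ → 888 = 1199 − 2ξ, giving ξ = 155.5 mol.
Outlet amounts (n = n₀ + ν ξ):
  Q: 1199 − 2(155.5) = 888
  U: 701.1 − 3(155.5) = 234.7
  R: 0 + 1(155.5) = 155.5
  M: 0 + 3(155.5) = 466.4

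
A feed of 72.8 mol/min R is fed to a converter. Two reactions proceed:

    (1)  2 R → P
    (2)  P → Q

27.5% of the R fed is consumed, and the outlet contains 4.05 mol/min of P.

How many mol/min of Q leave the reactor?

5.96 mol/min

Conversion of R: R consumed = 2ξ₁ = 0.275 × 72.8 → ξ₁ = 10.01 mol/min.
P balance: n_P = 0 + 1ξ₁ − 1ξ₂ = 4.05 → ξ₂ = (1·10.01 − 4.05)/1 = 5.96 mol/min.
Outlet amounts (n = n₀ + Σ ν·ξ):
  R: 72.8 − 2(10.01) = 52.78
  P: 0 + 1(10.01) − 1(5.96) = 4.05
  Q: 0 + 1(5.96) = 5.96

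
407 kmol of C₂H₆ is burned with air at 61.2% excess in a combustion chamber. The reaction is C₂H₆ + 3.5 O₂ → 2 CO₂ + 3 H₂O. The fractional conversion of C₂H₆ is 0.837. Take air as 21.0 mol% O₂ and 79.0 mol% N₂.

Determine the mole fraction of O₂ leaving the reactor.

Stoichiometric O₂ = 3.5 × 407 = 1424 kmol; O₂ fed = 1424 × 1.612 = 2296 kmol.
N₂ fed = 2296 × 79/21 = 8638 kmol.
Fuel reacted = 0.837 × 407 → ξ = 340.7 kmol.
Outlet (n = n₀ + ν ξ):
  C₂H₆: 407 − 1(340.7) = 66.34
  O₂: 2296 − 3.5(340.7) = 1104
  N₂: 8638 (inert)
  CO₂: 0 + 2(340.7) = 681.3
  H₂O: 0 + 3(340.7) = 1022
Total out = 11510 kmol; y_O₂ = 1104 / 11510 = 0.0959.

0.0959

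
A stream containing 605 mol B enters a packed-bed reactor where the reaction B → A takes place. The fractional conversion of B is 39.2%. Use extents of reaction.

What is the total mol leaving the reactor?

605 mol

B reacted = 0.392 × 605 = 237.2 mol; ν_B = −1, so ξ = 237.2/1 = 237.2 mol.
Outlet amounts (n = n₀ + ν ξ):
  B: 605 − 1(237.2) = 367.8
  A: 0 + 1(237.2) = 237.2
Total out = 367.8 + 237.2 = 605 mol.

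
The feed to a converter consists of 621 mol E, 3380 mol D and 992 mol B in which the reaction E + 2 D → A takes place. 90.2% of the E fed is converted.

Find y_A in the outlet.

E reacted = 0.902 × 621 = 560.1 mol; ν_E = −1, so ξ = 560.1/1 = 560.1 mol.
Outlet amounts (n = n₀ + ν ξ):
  E: 621 − 1(560.1) = 60.86
  D: 3380 − 2(560.1) = 2260
  A: 0 + 1(560.1) = 560.1
  B: 992 (inert)
Total out = 3873 mol; y_A = 560.1 / 3873 = 0.1446.

0.145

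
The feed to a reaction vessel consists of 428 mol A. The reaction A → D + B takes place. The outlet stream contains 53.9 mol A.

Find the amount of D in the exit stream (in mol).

374 mol

For A: n = n₀ − 1ξ → 53.9 = 428 − 1ξ, giving ξ = 374.1 mol.
Outlet amounts (n = n₀ + ν ξ):
  A: 428 − 1(374.1) = 53.9
  D: 0 + 1(374.1) = 374.1
  B: 0 + 1(374.1) = 374.1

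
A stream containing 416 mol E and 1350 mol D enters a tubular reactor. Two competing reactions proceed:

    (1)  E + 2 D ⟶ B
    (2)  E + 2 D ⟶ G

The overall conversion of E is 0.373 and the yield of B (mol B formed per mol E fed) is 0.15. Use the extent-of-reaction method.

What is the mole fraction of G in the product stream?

0.0637

Yield of B: 1ξ₁ / 416 = 0.15 → ξ₁ = 62.4 mol.
Conversion of E: 1ξ₁ + 1ξ₂ = 0.373 × 416 = 155.2 → ξ₂ = 92.77 mol.
Outlet amounts (n = n₀ + Σ ν·ξ):
  E: 416 − 1(62.4) − 1(92.77) = 260.8
  D: 1350 − 2(62.4) − 2(92.77) = 1040
  B: 0 + 1(62.4) = 62.4
  G: 0 + 1(92.77) = 92.77
Total out = 1456 mol; y_G = 92.77 / 1456 = 0.06373.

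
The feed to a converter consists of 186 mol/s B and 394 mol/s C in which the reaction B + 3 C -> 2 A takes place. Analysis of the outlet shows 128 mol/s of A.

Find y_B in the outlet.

0.27

For A: n = n₀ + 2ξ → 128 = 0 + 2ξ, giving ξ = 64 mol/s.
Outlet amounts (n = n₀ + ν ξ):
  B: 186 − 1(64) = 122
  C: 394 − 3(64) = 202
  A: 0 + 2(64) = 128
Total out = 452 mol/s; y_B = 122 / 452 = 0.2699.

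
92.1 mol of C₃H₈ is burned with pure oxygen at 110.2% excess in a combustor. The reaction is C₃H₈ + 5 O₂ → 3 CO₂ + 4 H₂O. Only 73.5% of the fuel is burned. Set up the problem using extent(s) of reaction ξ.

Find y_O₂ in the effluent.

0.558

Stoichiometric O₂ = 5 × 92.1 = 460.5 mol; O₂ fed = 460.5 × 2.102 = 968 mol.
Fuel reacted = 0.735 × 92.1 → ξ = 67.69 mol.
Outlet (n = n₀ + ν ξ):
  C₃H₈: 92.1 − 1(67.69) = 24.41
  O₂: 968 − 5(67.69) = 629.5
  CO₂: 0 + 3(67.69) = 203.1
  H₂O: 0 + 4(67.69) = 270.8
Total out = 1128 mol; y_O₂ = 629.5 / 1128 = 0.5582.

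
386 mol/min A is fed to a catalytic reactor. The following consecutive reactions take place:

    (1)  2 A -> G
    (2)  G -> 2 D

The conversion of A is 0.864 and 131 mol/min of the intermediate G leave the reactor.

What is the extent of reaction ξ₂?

Conversion of A: A consumed = 2ξ₁ = 0.864 × 386 → ξ₁ = 166.8 mol/min.
G balance: n_G = 0 + 1ξ₁ − 1ξ₂ = 131 → ξ₂ = (1·166.8 − 131)/1 = 35.75 mol/min.
Outlet amounts (n = n₀ + Σ ν·ξ):
  A: 386 − 2(166.8) = 52.5
  G: 0 + 1(166.8) − 1(35.75) = 131
  D: 0 + 2(35.75) = 71.5

ξ₂ = 35.8 mol/min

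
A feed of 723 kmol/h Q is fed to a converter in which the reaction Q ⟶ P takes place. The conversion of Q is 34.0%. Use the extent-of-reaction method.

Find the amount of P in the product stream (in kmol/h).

246 kmol/h

Q reacted = 0.34 × 723 = 245.8 kmol/h; ν_Q = −1, so ξ = 245.8/1 = 245.8 kmol/h.
Outlet amounts (n = n₀ + ν ξ):
  Q: 723 − 1(245.8) = 477.2
  P: 0 + 1(245.8) = 245.8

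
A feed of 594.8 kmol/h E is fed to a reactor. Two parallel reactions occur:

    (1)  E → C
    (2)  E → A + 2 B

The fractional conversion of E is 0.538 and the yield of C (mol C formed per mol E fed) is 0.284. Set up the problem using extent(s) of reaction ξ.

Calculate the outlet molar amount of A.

Yield of C: 1ξ₁ / 594.8 = 0.284 → ξ₁ = 168.9 kmol/h.
Conversion of E: 1ξ₁ + 1ξ₂ = 0.538 × 594.8 = 320 → ξ₂ = 151.1 kmol/h.
Outlet amounts (n = n₀ + Σ ν·ξ):
  E: 594.8 − 1(168.9) − 1(151.1) = 274.8
  C: 0 + 1(168.9) = 168.9
  A: 0 + 1(151.1) = 151.1
  B: 0 + 2(151.1) = 302.2

151 kmol/h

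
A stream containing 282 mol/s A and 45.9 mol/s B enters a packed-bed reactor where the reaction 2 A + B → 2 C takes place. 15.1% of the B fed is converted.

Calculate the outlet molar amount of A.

268 mol/s

B reacted = 0.151 × 45.9 = 6.931 mol/s; ν_B = −1, so ξ = 6.931/1 = 6.931 mol/s.
Outlet amounts (n = n₀ + ν ξ):
  A: 282 − 2(6.931) = 268.1
  B: 45.9 − 1(6.931) = 38.97
  C: 0 + 2(6.931) = 13.86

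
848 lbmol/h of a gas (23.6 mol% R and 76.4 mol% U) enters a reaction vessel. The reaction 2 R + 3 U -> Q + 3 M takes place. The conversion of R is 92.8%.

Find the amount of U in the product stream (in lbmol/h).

369 lbmol/h

R reacted = 0.928 × 200.1 = 185.7 lbmol/h; ν_R = −2, so ξ = 185.7/2 = 92.86 lbmol/h.
Outlet amounts (n = n₀ + ν ξ):
  R: 200.1 − 2(92.86) = 14.41
  U: 647.9 − 3(92.86) = 369.3
  Q: 0 + 1(92.86) = 92.86
  M: 0 + 3(92.86) = 278.6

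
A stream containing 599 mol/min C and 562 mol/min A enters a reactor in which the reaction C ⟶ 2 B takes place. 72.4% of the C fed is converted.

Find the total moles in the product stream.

C reacted = 0.724 × 599 = 433.7 mol/min; ν_C = −1, so ξ = 433.7/1 = 433.7 mol/min.
Outlet amounts (n = n₀ + ν ξ):
  C: 599 − 1(433.7) = 165.3
  B: 0 + 2(433.7) = 867.4
  A: 562 (inert)
Total out = 165.3 + 867.4 + 562 = 1595 mol/min.

1590 mol/min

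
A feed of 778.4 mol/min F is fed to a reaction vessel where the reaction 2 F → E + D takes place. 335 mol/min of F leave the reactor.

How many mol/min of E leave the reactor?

222 mol/min

For F: n = n₀ − 2ξ → 335 = 778.4 − 2ξ, giving ξ = 221.7 mol/min.
Outlet amounts (n = n₀ + ν ξ):
  F: 778.4 − 2(221.7) = 335
  E: 0 + 1(221.7) = 221.7
  D: 0 + 1(221.7) = 221.7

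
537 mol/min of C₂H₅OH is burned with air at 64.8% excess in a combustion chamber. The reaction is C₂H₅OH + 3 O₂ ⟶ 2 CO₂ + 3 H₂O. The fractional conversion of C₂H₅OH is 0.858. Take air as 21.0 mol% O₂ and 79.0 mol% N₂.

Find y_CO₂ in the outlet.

0.0676

Stoichiometric O₂ = 3 × 537 = 1611 mol/min; O₂ fed = 1611 × 1.648 = 2655 mol/min.
N₂ fed = 2655 × 79/21 = 9988 mol/min.
Fuel reacted = 0.858 × 537 → ξ = 460.7 mol/min.
Outlet (n = n₀ + ν ξ):
  C₂H₅OH: 537 − 1(460.7) = 76.25
  O₂: 2655 − 3(460.7) = 1273
  N₂: 9988 (inert)
  CO₂: 0 + 2(460.7) = 921.5
  H₂O: 0 + 3(460.7) = 1382
Total out = 13640 mol/min; y_CO₂ = 921.5 / 13640 = 0.06756.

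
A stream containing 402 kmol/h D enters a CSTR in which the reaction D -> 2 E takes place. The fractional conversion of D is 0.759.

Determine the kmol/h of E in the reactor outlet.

D reacted = 0.759 × 402 = 305.1 kmol/h; ν_D = −1, so ξ = 305.1/1 = 305.1 kmol/h.
Outlet amounts (n = n₀ + ν ξ):
  D: 402 − 1(305.1) = 96.88
  E: 0 + 2(305.1) = 610.2

610 kmol/h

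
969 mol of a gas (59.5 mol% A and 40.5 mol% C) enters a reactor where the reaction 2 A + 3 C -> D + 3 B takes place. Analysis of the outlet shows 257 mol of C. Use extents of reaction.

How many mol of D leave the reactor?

45.1 mol

For C: n = n₀ − 3ξ → 257 = 392.4 − 3ξ, giving ξ = 45.15 mol.
Outlet amounts (n = n₀ + ν ξ):
  A: 576.6 − 2(45.15) = 486.3
  C: 392.4 − 3(45.15) = 257
  D: 0 + 1(45.15) = 45.15
  B: 0 + 3(45.15) = 135.4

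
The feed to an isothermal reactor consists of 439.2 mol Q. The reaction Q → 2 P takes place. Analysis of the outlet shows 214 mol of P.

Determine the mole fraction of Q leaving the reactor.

0.608

For P: n = n₀ + 2ξ → 214 = 0 + 2ξ, giving ξ = 107 mol.
Outlet amounts (n = n₀ + ν ξ):
  Q: 439.2 − 1(107) = 332.2
  P: 0 + 2(107) = 214
Total out = 546.2 mol; y_Q = 332.2 / 546.2 = 0.6082.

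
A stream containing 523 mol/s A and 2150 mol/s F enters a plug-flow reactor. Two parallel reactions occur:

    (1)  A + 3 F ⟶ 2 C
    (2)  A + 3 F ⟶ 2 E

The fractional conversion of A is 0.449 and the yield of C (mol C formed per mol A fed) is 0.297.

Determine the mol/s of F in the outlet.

1450 mol/s

Yield of C: 2ξ₁ / 523 = 0.297 → ξ₁ = 77.67 mol/s.
Conversion of A: 1ξ₁ + 1ξ₂ = 0.449 × 523 = 234.8 → ξ₂ = 157.2 mol/s.
Outlet amounts (n = n₀ + Σ ν·ξ):
  A: 523 − 1(77.67) − 1(157.2) = 288.2
  F: 2150 − 3(77.67) − 3(157.2) = 1446
  C: 0 + 2(77.67) = 155.3
  E: 0 + 2(157.2) = 314.3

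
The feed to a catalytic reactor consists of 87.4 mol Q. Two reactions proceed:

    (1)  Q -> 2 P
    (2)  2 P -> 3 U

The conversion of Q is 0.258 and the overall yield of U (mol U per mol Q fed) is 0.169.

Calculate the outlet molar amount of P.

35.3 mol

Conversion of Q: Q consumed = 1ξ₁ = 0.258 × 87.4 → ξ₁ = 22.55 mol.
Yield of U: 3ξ₂ / 87.4 = 0.169 → ξ₂ = 4.924 mol.
Outlet amounts (n = n₀ + Σ ν·ξ):
  Q: 87.4 − 1(22.55) = 64.85
  P: 0 + 2(22.55) − 2(4.924) = 35.25
  U: 0 + 3(4.924) = 14.77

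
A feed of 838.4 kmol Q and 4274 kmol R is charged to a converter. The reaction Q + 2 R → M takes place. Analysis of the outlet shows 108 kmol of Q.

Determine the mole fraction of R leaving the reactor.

For Q: n = n₀ − 1ξ → 108 = 838.4 − 1ξ, giving ξ = 730.4 kmol.
Outlet amounts (n = n₀ + ν ξ):
  Q: 838.4 − 1(730.4) = 108
  R: 4274 − 2(730.4) = 2813
  M: 0 + 1(730.4) = 730.4
Total out = 3652 kmol; y_R = 2813 / 3652 = 0.7704.

0.77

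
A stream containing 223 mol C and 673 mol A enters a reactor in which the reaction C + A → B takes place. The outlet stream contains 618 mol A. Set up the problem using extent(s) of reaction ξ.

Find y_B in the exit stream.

0.0654

For A: n = n₀ − 1ξ → 618 = 673 − 1ξ, giving ξ = 55 mol.
Outlet amounts (n = n₀ + ν ξ):
  C: 223 − 1(55) = 168
  A: 673 − 1(55) = 618
  B: 0 + 1(55) = 55
Total out = 841 mol; y_B = 55 / 841 = 0.0654.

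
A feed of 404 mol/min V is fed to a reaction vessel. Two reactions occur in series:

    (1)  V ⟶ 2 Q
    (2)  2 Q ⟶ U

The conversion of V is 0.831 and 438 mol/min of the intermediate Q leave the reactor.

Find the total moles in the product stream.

Conversion of V: V consumed = 1ξ₁ = 0.831 × 404 → ξ₁ = 335.7 mol/min.
Q balance: n_Q = 0 + 2ξ₁ − 2ξ₂ = 438 → ξ₂ = (2·335.7 − 438)/2 = 116.7 mol/min.
Outlet amounts (n = n₀ + Σ ν·ξ):
  V: 404 − 1(335.7) = 68.28
  Q: 0 + 2(335.7) − 2(116.7) = 438
  U: 0 + 1(116.7) = 116.7
Total out = 68.28 + 438 + 116.7 = 623 mol/min.

623 mol/min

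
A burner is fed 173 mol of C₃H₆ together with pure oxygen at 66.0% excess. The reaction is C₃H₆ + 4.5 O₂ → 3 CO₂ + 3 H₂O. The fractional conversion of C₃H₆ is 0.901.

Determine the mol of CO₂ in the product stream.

468 mol

Stoichiometric O₂ = 4.5 × 173 = 778.5 mol; O₂ fed = 778.5 × 1.660 = 1292 mol.
Fuel reacted = 0.901 × 173 → ξ = 155.9 mol.
Outlet (n = n₀ + ν ξ):
  C₃H₆: 173 − 1(155.9) = 17.13
  O₂: 1292 − 4.5(155.9) = 590.9
  CO₂: 0 + 3(155.9) = 467.6
  H₂O: 0 + 3(155.9) = 467.6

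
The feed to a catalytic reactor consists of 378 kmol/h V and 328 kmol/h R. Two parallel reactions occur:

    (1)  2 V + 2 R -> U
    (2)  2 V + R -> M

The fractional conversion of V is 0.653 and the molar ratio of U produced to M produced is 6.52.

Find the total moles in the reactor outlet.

352 kmol/h

Conversion of V: V consumed = 0.653 × 378 = 246.8 kmol/h = 2ξ₁ + 2ξ₂.
Selectivity: 1ξ₁ / (1ξ₂) = 6.52 → ξ₁ = 6.52 ξ₂.
Substitute: (2·6.52 + 2) ξ₂ = 246.8 → ξ₂ = 16.41 kmol/h, ξ₁ = 107 kmol/h.
Outlet amounts (n = n₀ + Σ ν·ξ):
  V: 378 − 2(107) − 2(16.41) = 131.2
  R: 328 − 2(107) − 1(16.41) = 97.58
  U: 0 + 1(107) = 107
  M: 0 + 1(16.41) = 16.41
Total out = 131.2 + 97.58 + 107 + 16.41 = 352.2 kmol/h.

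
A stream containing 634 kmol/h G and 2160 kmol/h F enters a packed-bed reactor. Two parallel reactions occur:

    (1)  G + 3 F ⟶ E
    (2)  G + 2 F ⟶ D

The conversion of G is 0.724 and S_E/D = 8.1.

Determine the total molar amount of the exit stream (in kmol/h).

Conversion of G: G consumed = 0.724 × 634 = 459 kmol/h = 1ξ₁ + 1ξ₂.
Selectivity: 1ξ₁ / (1ξ₂) = 8.1 → ξ₁ = 8.1 ξ₂.
Substitute: (1·8.1 + 1) ξ₂ = 459 → ξ₂ = 50.44 kmol/h, ξ₁ = 408.6 kmol/h.
Outlet amounts (n = n₀ + Σ ν·ξ):
  G: 634 − 1(408.6) − 1(50.44) = 175
  F: 2160 − 3(408.6) − 2(50.44) = 833.4
  E: 0 + 1(408.6) = 408.6
  D: 0 + 1(50.44) = 50.44
Total out = 175 + 833.4 + 408.6 + 50.44 = 1467 kmol/h.

1470 kmol/h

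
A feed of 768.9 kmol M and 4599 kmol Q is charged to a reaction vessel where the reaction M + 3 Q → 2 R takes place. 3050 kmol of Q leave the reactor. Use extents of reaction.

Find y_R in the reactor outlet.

0.238

For Q: n = n₀ − 3ξ → 3050 = 4599 − 3ξ, giving ξ = 516.3 kmol.
Outlet amounts (n = n₀ + ν ξ):
  M: 768.9 − 1(516.3) = 252.6
  Q: 4599 − 3(516.3) = 3050
  R: 0 + 2(516.3) = 1033
Total out = 4335 kmol; y_R = 1033 / 4335 = 0.2382.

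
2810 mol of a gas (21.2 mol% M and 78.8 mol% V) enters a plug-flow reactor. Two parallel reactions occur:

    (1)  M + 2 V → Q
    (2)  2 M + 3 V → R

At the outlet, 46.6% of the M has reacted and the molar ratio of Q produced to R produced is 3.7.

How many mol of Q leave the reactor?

180 mol

Conversion of M: M consumed = 0.466 × 595.7 = 277.6 mol = 1ξ₁ + 2ξ₂.
Selectivity: 1ξ₁ / (1ξ₂) = 3.7 → ξ₁ = 3.7 ξ₂.
Substitute: (1·3.7 + 2) ξ₂ = 277.6 → ξ₂ = 48.7 mol, ξ₁ = 180.2 mol.
Outlet amounts (n = n₀ + Σ ν·ξ):
  M: 595.7 − 1(180.2) − 2(48.7) = 318.1
  V: 2214 − 2(180.2) − 3(48.7) = 1708
  Q: 0 + 1(180.2) = 180.2
  R: 0 + 1(48.7) = 48.7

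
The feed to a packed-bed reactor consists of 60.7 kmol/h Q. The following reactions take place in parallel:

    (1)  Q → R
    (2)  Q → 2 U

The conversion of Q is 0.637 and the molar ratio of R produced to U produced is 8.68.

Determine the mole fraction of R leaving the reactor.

Conversion of Q: Q consumed = 0.637 × 60.7 = 38.67 kmol/h = 1ξ₁ + 1ξ₂.
Selectivity: 1ξ₁ / (2ξ₂) = 8.68 → ξ₁ = 17.36 ξ₂.
Substitute: (1·17.36 + 1) ξ₂ = 38.67 → ξ₂ = 2.106 kmol/h, ξ₁ = 36.56 kmol/h.
Outlet amounts (n = n₀ + Σ ν·ξ):
  Q: 60.7 − 1(36.56) − 1(2.106) = 22.03
  R: 0 + 1(36.56) = 36.56
  U: 0 + 2(2.106) = 4.212
Total out = 62.81 kmol/h; y_R = 36.56 / 62.81 = 0.5821.

0.582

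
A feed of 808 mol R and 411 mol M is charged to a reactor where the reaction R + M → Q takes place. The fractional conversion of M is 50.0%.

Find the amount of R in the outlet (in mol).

602 mol

M reacted = 0.5 × 411 = 205.5 mol; ν_M = −1, so ξ = 205.5/1 = 205.5 mol.
Outlet amounts (n = n₀ + ν ξ):
  R: 808 − 1(205.5) = 602.5
  M: 411 − 1(205.5) = 205.5
  Q: 0 + 1(205.5) = 205.5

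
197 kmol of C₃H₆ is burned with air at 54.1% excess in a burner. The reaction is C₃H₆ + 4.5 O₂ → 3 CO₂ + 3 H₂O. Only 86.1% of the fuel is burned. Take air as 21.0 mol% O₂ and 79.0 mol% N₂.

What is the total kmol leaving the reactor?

6790 kmol

Stoichiometric O₂ = 4.5 × 197 = 886.5 kmol; O₂ fed = 886.5 × 1.541 = 1366 kmol.
N₂ fed = 1366 × 79/21 = 5139 kmol.
Fuel reacted = 0.861 × 197 → ξ = 169.6 kmol.
Outlet (n = n₀ + ν ξ):
  C₃H₆: 197 − 1(169.6) = 27.38
  O₂: 1366 − 4.5(169.6) = 602.8
  N₂: 5139 (inert)
  CO₂: 0 + 3(169.6) = 508.9
  H₂O: 0 + 3(169.6) = 508.9
Total out = 27.38 + 602.8 + 5139 + 508.9 + 508.9 = 6787 kmol.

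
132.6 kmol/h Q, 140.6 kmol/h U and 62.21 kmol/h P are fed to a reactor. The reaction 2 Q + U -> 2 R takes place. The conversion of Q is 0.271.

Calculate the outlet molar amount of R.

35.9 kmol/h

Q reacted = 0.271 × 132.6 = 35.93 kmol/h; ν_Q = −2, so ξ = 35.93/2 = 17.97 kmol/h.
Outlet amounts (n = n₀ + ν ξ):
  Q: 132.6 − 2(17.97) = 96.67
  U: 140.6 − 1(17.97) = 122.6
  R: 0 + 2(17.97) = 35.93
  P: 62.21 (inert)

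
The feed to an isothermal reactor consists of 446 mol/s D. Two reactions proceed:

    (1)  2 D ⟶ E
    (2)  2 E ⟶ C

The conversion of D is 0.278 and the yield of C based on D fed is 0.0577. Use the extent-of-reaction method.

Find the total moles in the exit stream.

358 mol/s

Conversion of D: D consumed = 2ξ₁ = 0.278 × 446 → ξ₁ = 61.99 mol/s.
Yield of C: 1ξ₂ / 446 = 0.0577 → ξ₂ = 25.73 mol/s.
Outlet amounts (n = n₀ + Σ ν·ξ):
  D: 446 − 2(61.99) = 322
  E: 0 + 1(61.99) − 2(25.73) = 10.53
  C: 0 + 1(25.73) = 25.73
Total out = 322 + 10.53 + 25.73 = 358.3 mol/s.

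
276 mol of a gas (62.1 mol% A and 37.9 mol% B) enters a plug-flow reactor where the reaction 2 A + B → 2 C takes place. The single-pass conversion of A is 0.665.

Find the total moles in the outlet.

219 mol

A reacted = 0.665 × 171.4 = 114 mol; ν_A = −2, so ξ = 114/2 = 56.99 mol.
Outlet amounts (n = n₀ + ν ξ):
  A: 171.4 − 2(56.99) = 57.42
  B: 104.6 − 1(56.99) = 47.61
  C: 0 + 2(56.99) = 114
Total out = 57.42 + 47.61 + 114 = 219 mol.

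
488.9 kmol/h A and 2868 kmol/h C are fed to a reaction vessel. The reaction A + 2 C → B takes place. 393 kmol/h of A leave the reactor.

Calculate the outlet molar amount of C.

2680 kmol/h

For A: n = n₀ − 1ξ → 393 = 488.9 − 1ξ, giving ξ = 95.9 kmol/h.
Outlet amounts (n = n₀ + ν ξ):
  A: 488.9 − 1(95.9) = 393
  C: 2868 − 2(95.9) = 2676
  B: 0 + 1(95.9) = 95.9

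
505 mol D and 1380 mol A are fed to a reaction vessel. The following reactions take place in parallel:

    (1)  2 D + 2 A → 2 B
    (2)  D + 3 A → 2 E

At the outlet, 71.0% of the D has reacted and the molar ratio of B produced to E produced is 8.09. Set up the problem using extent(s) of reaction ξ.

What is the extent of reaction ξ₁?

Conversion of D: D consumed = 0.71 × 505 = 358.5 mol = 2ξ₁ + 1ξ₂.
Selectivity: 2ξ₁ / (2ξ₂) = 8.09 → ξ₁ = 8.09 ξ₂.
Substitute: (2·8.09 + 1) ξ₂ = 358.5 → ξ₂ = 20.87 mol, ξ₁ = 168.8 mol.
Outlet amounts (n = n₀ + Σ ν·ξ):
  D: 505 − 2(168.8) − 1(20.87) = 146.5
  A: 1380 − 2(168.8) − 3(20.87) = 979.7
  B: 0 + 2(168.8) = 337.7
  E: 0 + 2(20.87) = 41.74

ξ₁ = 169 mol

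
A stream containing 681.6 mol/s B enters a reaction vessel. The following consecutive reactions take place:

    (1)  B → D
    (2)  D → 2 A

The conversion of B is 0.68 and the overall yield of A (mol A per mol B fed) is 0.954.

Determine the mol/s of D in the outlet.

Conversion of B: B consumed = 1ξ₁ = 0.68 × 681.6 → ξ₁ = 463.5 mol/s.
Yield of A: 2ξ₂ / 681.6 = 0.954 → ξ₂ = 325.1 mol/s.
Outlet amounts (n = n₀ + Σ ν·ξ):
  B: 681.6 − 1(463.5) = 218.1
  D: 0 + 1(463.5) − 1(325.1) = 138.4
  A: 0 + 2(325.1) = 650.2

138 mol/s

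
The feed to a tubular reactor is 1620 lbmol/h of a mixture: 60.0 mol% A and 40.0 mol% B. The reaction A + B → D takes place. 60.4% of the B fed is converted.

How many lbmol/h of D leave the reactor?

391 lbmol/h

B reacted = 0.604 × 648 = 391.4 lbmol/h; ν_B = −1, so ξ = 391.4/1 = 391.4 lbmol/h.
Outlet amounts (n = n₀ + ν ξ):
  A: 972 − 1(391.4) = 580.6
  B: 648 − 1(391.4) = 256.6
  D: 0 + 1(391.4) = 391.4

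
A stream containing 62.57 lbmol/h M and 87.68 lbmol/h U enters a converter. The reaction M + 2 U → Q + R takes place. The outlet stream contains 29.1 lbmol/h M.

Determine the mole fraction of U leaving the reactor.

0.178

For M: n = n₀ − 1ξ → 29.1 = 62.57 − 1ξ, giving ξ = 33.47 lbmol/h.
Outlet amounts (n = n₀ + ν ξ):
  M: 62.57 − 1(33.47) = 29.1
  U: 87.68 − 2(33.47) = 20.74
  Q: 0 + 1(33.47) = 33.47
  R: 0 + 1(33.47) = 33.47
Total out = 116.8 lbmol/h; y_U = 20.74 / 116.8 = 0.1776.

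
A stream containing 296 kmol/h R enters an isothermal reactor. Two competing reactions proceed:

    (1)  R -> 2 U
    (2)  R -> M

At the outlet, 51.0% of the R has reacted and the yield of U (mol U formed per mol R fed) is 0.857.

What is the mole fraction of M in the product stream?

0.0571

Yield of U: 2ξ₁ / 296 = 0.857 → ξ₁ = 126.8 kmol/h.
Conversion of R: 1ξ₁ + 1ξ₂ = 0.51 × 296 = 151 → ξ₂ = 24.12 kmol/h.
Outlet amounts (n = n₀ + Σ ν·ξ):
  R: 296 − 1(126.8) − 1(24.12) = 145
  U: 0 + 2(126.8) = 253.7
  M: 0 + 1(24.12) = 24.12
Total out = 422.8 kmol/h; y_M = 24.12 / 422.8 = 0.05705.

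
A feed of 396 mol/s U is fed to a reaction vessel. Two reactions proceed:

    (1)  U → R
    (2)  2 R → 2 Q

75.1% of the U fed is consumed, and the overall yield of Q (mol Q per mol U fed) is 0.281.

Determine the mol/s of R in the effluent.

Conversion of U: U consumed = 1ξ₁ = 0.751 × 396 → ξ₁ = 297.4 mol/s.
Yield of Q: 2ξ₂ / 396 = 0.281 → ξ₂ = 55.64 mol/s.
Outlet amounts (n = n₀ + Σ ν·ξ):
  U: 396 − 1(297.4) = 98.6
  R: 0 + 1(297.4) − 2(55.64) = 186.1
  Q: 0 + 2(55.64) = 111.3

186 mol/s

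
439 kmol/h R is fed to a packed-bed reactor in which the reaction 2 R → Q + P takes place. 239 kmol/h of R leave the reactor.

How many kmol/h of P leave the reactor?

100 kmol/h

For R: n = n₀ − 2ξ → 239 = 439 − 2ξ, giving ξ = 100 kmol/h.
Outlet amounts (n = n₀ + ν ξ):
  R: 439 − 2(100) = 239
  Q: 0 + 1(100) = 100
  P: 0 + 1(100) = 100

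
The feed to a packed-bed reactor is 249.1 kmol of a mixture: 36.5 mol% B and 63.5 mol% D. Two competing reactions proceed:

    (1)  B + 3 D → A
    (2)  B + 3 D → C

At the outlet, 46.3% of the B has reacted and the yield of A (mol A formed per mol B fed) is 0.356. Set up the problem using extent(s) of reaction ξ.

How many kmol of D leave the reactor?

31.9 kmol

Yield of A: 1ξ₁ / 90.92 = 0.356 → ξ₁ = 32.37 kmol.
Conversion of B: 1ξ₁ + 1ξ₂ = 0.463 × 90.92 = 42.1 → ξ₂ = 9.729 kmol.
Outlet amounts (n = n₀ + Σ ν·ξ):
  B: 90.92 − 1(32.37) − 1(9.729) = 48.82
  D: 158.2 − 3(32.37) − 3(9.729) = 31.89
  A: 0 + 1(32.37) = 32.37
  C: 0 + 1(9.729) = 9.729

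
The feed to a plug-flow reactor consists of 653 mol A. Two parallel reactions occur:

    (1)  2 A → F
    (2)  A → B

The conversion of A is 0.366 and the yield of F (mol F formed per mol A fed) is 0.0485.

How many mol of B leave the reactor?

176 mol

Yield of F: 1ξ₁ / 653 = 0.0485 → ξ₁ = 31.67 mol.
Conversion of A: 2ξ₁ + 1ξ₂ = 0.366 × 653 = 239 → ξ₂ = 175.7 mol.
Outlet amounts (n = n₀ + Σ ν·ξ):
  A: 653 − 2(31.67) − 1(175.7) = 414
  F: 0 + 1(31.67) = 31.67
  B: 0 + 1(175.7) = 175.7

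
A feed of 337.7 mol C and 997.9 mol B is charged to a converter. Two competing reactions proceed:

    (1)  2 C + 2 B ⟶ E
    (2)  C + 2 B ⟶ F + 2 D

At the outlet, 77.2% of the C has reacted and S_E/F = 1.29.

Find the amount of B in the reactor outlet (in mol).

Conversion of C: C consumed = 0.772 × 337.7 = 260.7 mol = 2ξ₁ + 1ξ₂.
Selectivity: 1ξ₁ / (1ξ₂) = 1.29 → ξ₁ = 1.29 ξ₂.
Substitute: (2·1.29 + 1) ξ₂ = 260.7 → ξ₂ = 72.82 mol, ξ₁ = 93.94 mol.
Outlet amounts (n = n₀ + Σ ν·ξ):
  C: 337.7 − 2(93.94) − 1(72.82) = 77
  B: 997.9 − 2(93.94) − 2(72.82) = 664.4
  E: 0 + 1(93.94) = 93.94
  F: 0 + 1(72.82) = 72.82
  D: 0 + 2(72.82) = 145.6

664 mol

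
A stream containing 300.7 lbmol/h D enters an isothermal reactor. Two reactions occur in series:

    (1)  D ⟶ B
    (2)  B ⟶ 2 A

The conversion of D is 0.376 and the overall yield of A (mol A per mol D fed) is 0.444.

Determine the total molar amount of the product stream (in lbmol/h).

367 lbmol/h

Conversion of D: D consumed = 1ξ₁ = 0.376 × 300.7 → ξ₁ = 113.1 lbmol/h.
Yield of A: 2ξ₂ / 300.7 = 0.444 → ξ₂ = 66.76 lbmol/h.
Outlet amounts (n = n₀ + Σ ν·ξ):
  D: 300.7 − 1(113.1) = 187.6
  B: 0 + 1(113.1) − 1(66.76) = 46.31
  A: 0 + 2(66.76) = 133.5
Total out = 187.6 + 46.31 + 133.5 = 367.5 lbmol/h.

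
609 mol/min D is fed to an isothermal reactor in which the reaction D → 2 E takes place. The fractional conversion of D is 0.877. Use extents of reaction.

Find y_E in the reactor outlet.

D reacted = 0.877 × 609 = 534.1 mol/min; ν_D = −1, so ξ = 534.1/1 = 534.1 mol/min.
Outlet amounts (n = n₀ + ν ξ):
  D: 609 − 1(534.1) = 74.91
  E: 0 + 2(534.1) = 1068
Total out = 1143 mol/min; y_E = 1068 / 1143 = 0.9345.

0.934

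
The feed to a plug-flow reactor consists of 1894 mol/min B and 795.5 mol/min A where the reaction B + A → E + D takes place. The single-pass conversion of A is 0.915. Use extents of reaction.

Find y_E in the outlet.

0.271

A reacted = 0.915 × 795.5 = 727.9 mol/min; ν_A = −1, so ξ = 727.9/1 = 727.9 mol/min.
Outlet amounts (n = n₀ + ν ξ):
  B: 1894 − 1(727.9) = 1166
  A: 795.5 − 1(727.9) = 67.62
  E: 0 + 1(727.9) = 727.9
  D: 0 + 1(727.9) = 727.9
Total out = 2690 mol/min; y_E = 727.9 / 2690 = 0.2706.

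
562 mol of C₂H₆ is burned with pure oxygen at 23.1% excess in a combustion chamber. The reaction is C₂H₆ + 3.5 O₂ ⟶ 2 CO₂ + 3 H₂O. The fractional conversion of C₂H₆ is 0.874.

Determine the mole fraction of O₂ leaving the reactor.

Stoichiometric O₂ = 3.5 × 562 = 1967 mol; O₂ fed = 1967 × 1.231 = 2421 mol.
Fuel reacted = 0.874 × 562 → ξ = 491.2 mol.
Outlet (n = n₀ + ν ξ):
  C₂H₆: 562 − 1(491.2) = 70.81
  O₂: 2421 − 3.5(491.2) = 702.2
  CO₂: 0 + 2(491.2) = 982.4
  H₂O: 0 + 3(491.2) = 1474
Total out = 3229 mol; y_O₂ = 702.2 / 3229 = 0.2175.

0.217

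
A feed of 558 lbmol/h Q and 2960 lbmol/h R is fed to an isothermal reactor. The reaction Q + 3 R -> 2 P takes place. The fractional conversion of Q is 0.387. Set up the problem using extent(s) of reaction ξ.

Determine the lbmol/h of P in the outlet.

Q reacted = 0.387 × 558 = 215.9 lbmol/h; ν_Q = −1, so ξ = 215.9/1 = 215.9 lbmol/h.
Outlet amounts (n = n₀ + ν ξ):
  Q: 558 − 1(215.9) = 342.1
  R: 2960 − 3(215.9) = 2312
  P: 0 + 2(215.9) = 431.9

432 lbmol/h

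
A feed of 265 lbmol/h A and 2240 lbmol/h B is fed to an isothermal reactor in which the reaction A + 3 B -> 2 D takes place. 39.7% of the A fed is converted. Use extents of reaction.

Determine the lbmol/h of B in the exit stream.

A reacted = 0.397 × 265 = 105.2 lbmol/h; ν_A = −1, so ξ = 105.2/1 = 105.2 lbmol/h.
Outlet amounts (n = n₀ + ν ξ):
  A: 265 − 1(105.2) = 159.8
  B: 2240 − 3(105.2) = 1924
  D: 0 + 2(105.2) = 210.4

1920 lbmol/h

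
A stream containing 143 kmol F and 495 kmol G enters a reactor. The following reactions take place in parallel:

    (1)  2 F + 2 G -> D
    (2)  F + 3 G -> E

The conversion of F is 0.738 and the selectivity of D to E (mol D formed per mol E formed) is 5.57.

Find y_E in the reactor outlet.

0.0186

Conversion of F: F consumed = 0.738 × 143 = 105.5 kmol = 2ξ₁ + 1ξ₂.
Selectivity: 1ξ₁ / (1ξ₂) = 5.57 → ξ₁ = 5.57 ξ₂.
Substitute: (2·5.57 + 1) ξ₂ = 105.5 → ξ₂ = 8.693 kmol, ξ₁ = 48.42 kmol.
Outlet amounts (n = n₀ + Σ ν·ξ):
  F: 143 − 2(48.42) − 1(8.693) = 37.47
  G: 495 − 2(48.42) − 3(8.693) = 372.1
  D: 0 + 1(48.42) = 48.42
  E: 0 + 1(8.693) = 8.693
Total out = 466.7 kmol; y_E = 8.693 / 466.7 = 0.01863.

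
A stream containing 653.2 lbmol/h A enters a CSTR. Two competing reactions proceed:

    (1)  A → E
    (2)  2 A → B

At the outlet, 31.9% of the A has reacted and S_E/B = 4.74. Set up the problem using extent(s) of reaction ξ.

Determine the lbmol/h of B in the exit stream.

Conversion of A: A consumed = 0.319 × 653.2 = 208.4 lbmol/h = 1ξ₁ + 2ξ₂.
Selectivity: 1ξ₁ / (1ξ₂) = 4.74 → ξ₁ = 4.74 ξ₂.
Substitute: (1·4.74 + 2) ξ₂ = 208.4 → ξ₂ = 30.92 lbmol/h, ξ₁ = 146.5 lbmol/h.
Outlet amounts (n = n₀ + Σ ν·ξ):
  A: 653.2 − 1(146.5) − 2(30.92) = 444.8
  E: 0 + 1(146.5) = 146.5
  B: 0 + 1(30.92) = 30.92

30.9 lbmol/h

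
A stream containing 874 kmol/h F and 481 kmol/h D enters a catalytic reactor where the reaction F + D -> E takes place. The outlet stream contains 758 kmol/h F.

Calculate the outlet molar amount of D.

365 kmol/h

For F: n = n₀ − 1ξ → 758 = 874 − 1ξ, giving ξ = 116 kmol/h.
Outlet amounts (n = n₀ + ν ξ):
  F: 874 − 1(116) = 758
  D: 481 − 1(116) = 365
  E: 0 + 1(116) = 116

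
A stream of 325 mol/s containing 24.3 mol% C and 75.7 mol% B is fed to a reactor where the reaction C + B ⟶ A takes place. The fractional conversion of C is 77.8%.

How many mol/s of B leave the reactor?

C reacted = 0.778 × 78.97 = 61.44 mol/s; ν_C = −1, so ξ = 61.44/1 = 61.44 mol/s.
Outlet amounts (n = n₀ + ν ξ):
  C: 78.97 − 1(61.44) = 17.53
  B: 246 − 1(61.44) = 184.6
  A: 0 + 1(61.44) = 61.44

185 mol/s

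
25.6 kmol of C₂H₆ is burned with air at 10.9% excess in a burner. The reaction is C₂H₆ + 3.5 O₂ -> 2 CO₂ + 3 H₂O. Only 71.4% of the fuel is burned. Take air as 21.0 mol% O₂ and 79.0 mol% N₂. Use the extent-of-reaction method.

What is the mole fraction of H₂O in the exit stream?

0.108

Stoichiometric O₂ = 3.5 × 25.6 = 89.6 kmol; O₂ fed = 89.6 × 1.109 = 99.37 kmol.
N₂ fed = 99.37 × 79/21 = 373.8 kmol.
Fuel reacted = 0.714 × 25.6 → ξ = 18.28 kmol.
Outlet (n = n₀ + ν ξ):
  C₂H₆: 25.6 − 1(18.28) = 7.322
  O₂: 99.37 − 3.5(18.28) = 35.39
  N₂: 373.8 (inert)
  CO₂: 0 + 2(18.28) = 36.56
  H₂O: 0 + 3(18.28) = 54.84
Total out = 507.9 kmol; y_H₂O = 54.84 / 507.9 = 0.108.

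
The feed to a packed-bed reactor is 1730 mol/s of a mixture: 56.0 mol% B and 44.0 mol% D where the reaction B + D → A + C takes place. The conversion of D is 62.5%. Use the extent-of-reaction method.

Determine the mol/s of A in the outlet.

D reacted = 0.625 × 761.2 = 475.8 mol/s; ν_D = −1, so ξ = 475.8/1 = 475.8 mol/s.
Outlet amounts (n = n₀ + ν ξ):
  B: 968.8 − 1(475.8) = 493
  D: 761.2 − 1(475.8) = 285.5
  A: 0 + 1(475.8) = 475.8
  C: 0 + 1(475.8) = 475.8

476 mol/s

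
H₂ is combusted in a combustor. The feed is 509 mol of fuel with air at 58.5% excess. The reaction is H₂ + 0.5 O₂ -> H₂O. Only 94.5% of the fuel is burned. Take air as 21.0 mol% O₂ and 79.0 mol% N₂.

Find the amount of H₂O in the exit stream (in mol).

481 mol

Stoichiometric O₂ = 0.5 × 509 = 254.5 mol; O₂ fed = 254.5 × 1.585 = 403.4 mol.
N₂ fed = 403.4 × 79/21 = 1517 mol.
Fuel reacted = 0.945 × 509 → ξ = 481 mol.
Outlet (n = n₀ + ν ξ):
  H₂: 509 − 1(481) = 28
  O₂: 403.4 − 0.5(481) = 162.9
  N₂: 1517 (inert)
  H₂O: 0 + 1(481) = 481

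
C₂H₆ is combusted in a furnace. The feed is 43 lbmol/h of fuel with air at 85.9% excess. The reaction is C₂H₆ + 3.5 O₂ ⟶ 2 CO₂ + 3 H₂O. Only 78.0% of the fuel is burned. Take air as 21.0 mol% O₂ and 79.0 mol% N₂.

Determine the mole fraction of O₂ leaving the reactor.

0.117

Stoichiometric O₂ = 3.5 × 43 = 150.5 lbmol/h; O₂ fed = 150.5 × 1.859 = 279.8 lbmol/h.
N₂ fed = 279.8 × 79/21 = 1053 lbmol/h.
Fuel reacted = 0.78 × 43 → ξ = 33.54 lbmol/h.
Outlet (n = n₀ + ν ξ):
  C₂H₆: 43 − 1(33.54) = 9.46
  O₂: 279.8 − 3.5(33.54) = 162.4
  N₂: 1053 (inert)
  CO₂: 0 + 2(33.54) = 67.08
  H₂O: 0 + 3(33.54) = 100.6
Total out = 1392 lbmol/h; y_O₂ = 162.4 / 1392 = 0.1167.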